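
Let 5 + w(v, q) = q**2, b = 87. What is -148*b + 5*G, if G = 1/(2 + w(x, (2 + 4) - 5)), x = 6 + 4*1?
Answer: -25757/2 ≈ -12879.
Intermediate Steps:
x = 10 (x = 6 + 4 = 10)
w(v, q) = -5 + q**2
G = -1/2 (G = 1/(2 + (-5 + ((2 + 4) - 5)**2)) = 1/(2 + (-5 + (6 - 5)**2)) = 1/(2 + (-5 + 1**2)) = 1/(2 + (-5 + 1)) = 1/(2 - 4) = 1/(-2) = -1/2 ≈ -0.50000)
-148*b + 5*G = -148*87 + 5*(-1/2) = -12876 - 5/2 = -25757/2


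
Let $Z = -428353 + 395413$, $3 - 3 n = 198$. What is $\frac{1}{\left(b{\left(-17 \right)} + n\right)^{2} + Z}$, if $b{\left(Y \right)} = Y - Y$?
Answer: $- \frac{1}{28715} \approx -3.4825 \cdot 10^{-5}$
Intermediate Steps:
$n = -65$ ($n = 1 - 66 = -65$)
$b{\left(Y \right)} = 0$
$Z = -32940$
$\frac{1}{\left(b{\left(-17 \right)} + n\right)^{2} + Z} = \frac{1}{\left(0 - 65\right)^{2} - 32940} = \frac{1}{\left(-65\right)^{2} - 32940} = \frac{1}{4225 - 32940} = \frac{1}{-28715} = - \frac{1}{28715}$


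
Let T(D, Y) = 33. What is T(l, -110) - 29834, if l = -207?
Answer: -29801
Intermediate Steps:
T(l, -110) - 29834 = 33 - 29834 = -29801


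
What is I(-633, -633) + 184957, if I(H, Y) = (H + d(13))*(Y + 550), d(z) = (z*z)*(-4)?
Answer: 293604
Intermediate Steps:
d(z) = -4*z² (d(z) = z²*(-4) = -4*z²)
I(H, Y) = (-676 + H)*(550 + Y) (I(H, Y) = (H - 4*13²)*(Y + 550) = (H - 4*169)*(550 + Y) = (H - 676)*(550 + Y) = (-676 + H)*(550 + Y))
I(-633, -633) + 184957 = (-371800 - 676*(-633) + 550*(-633) - 633*(-633)) + 184957 = (-371800 + 427908 - 348150 + 400689) + 184957 = 108647 + 184957 = 293604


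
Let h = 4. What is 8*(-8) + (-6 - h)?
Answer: -74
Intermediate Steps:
8*(-8) + (-6 - h) = 8*(-8) + (-6 - 1*4) = -64 + (-6 - 4) = -64 - 10 = -74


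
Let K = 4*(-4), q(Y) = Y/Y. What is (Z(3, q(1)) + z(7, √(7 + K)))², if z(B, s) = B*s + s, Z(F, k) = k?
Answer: -575 + 48*I ≈ -575.0 + 48.0*I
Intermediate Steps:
q(Y) = 1
K = -16
z(B, s) = s + B*s
(Z(3, q(1)) + z(7, √(7 + K)))² = (1 + √(7 - 16)*(1 + 7))² = (1 + √(-9)*8)² = (1 + (3*I)*8)² = (1 + 24*I)²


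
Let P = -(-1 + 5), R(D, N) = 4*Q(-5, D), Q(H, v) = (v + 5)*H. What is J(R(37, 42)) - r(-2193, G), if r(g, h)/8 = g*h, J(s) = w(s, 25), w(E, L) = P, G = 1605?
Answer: 28158116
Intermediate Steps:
Q(H, v) = H*(5 + v) (Q(H, v) = (5 + v)*H = H*(5 + v))
R(D, N) = -100 - 20*D (R(D, N) = 4*(-5*(5 + D)) = 4*(-25 - 5*D) = -100 - 20*D)
P = -4 (P = -1*4 = -4)
w(E, L) = -4
J(s) = -4
r(g, h) = 8*g*h (r(g, h) = 8*(g*h) = 8*g*h)
J(R(37, 42)) - r(-2193, G) = -4 - 8*(-2193)*1605 = -4 - 1*(-28158120) = -4 + 28158120 = 28158116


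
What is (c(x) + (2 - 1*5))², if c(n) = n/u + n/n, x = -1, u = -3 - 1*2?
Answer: 81/25 ≈ 3.2400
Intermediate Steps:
u = -5 (u = -3 - 2 = -5)
c(n) = 1 - n/5 (c(n) = n/(-5) + n/n = n*(-⅕) + 1 = -n/5 + 1 = 1 - n/5)
(c(x) + (2 - 1*5))² = ((1 - ⅕*(-1)) + (2 - 1*5))² = ((1 + ⅕) + (2 - 5))² = (6/5 - 3)² = (-9/5)² = 81/25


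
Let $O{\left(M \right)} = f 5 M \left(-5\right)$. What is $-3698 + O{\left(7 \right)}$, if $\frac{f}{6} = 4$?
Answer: $-7898$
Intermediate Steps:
$f = 24$ ($f = 6 \cdot 4 = 24$)
$O{\left(M \right)} = - 600 M$ ($O{\left(M \right)} = 24 \cdot 5 M \left(-5\right) = 120 M \left(-5\right) = - 600 M$)
$-3698 + O{\left(7 \right)} = -3698 - 4200 = -7898$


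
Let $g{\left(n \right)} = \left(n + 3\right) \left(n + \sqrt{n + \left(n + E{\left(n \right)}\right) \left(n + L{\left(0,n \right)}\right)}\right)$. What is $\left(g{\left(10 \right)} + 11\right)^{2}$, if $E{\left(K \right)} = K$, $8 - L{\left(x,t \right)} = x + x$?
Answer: $82411 + 3666 \sqrt{370} \approx 1.5293 \cdot 10^{5}$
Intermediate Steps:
$L{\left(x,t \right)} = 8 - 2 x$ ($L{\left(x,t \right)} = 8 - \left(x + x\right) = 8 - 2 x$)
$g{\left(n \right)} = \left(3 + n\right) \left(n + \sqrt{n + 2 n \left(8 + n\right)}\right)$ ($g{\left(n \right)} = \left(n + 3\right) \left(n + \sqrt{n + \left(n + n\right) \left(n + \left(8 - 0\right)\right)}\right) = \left(3 + n\right) \left(n + \sqrt{n + 2 n \left(n + \left(8 + 0\right)\right)}\right) = \left(3 + n\right) \left(n + \sqrt{n + 2 n \left(n + 8\right)}\right) = \left(3 + n\right) \left(n + \sqrt{n + 2 n \left(8 + n\right)}\right)$)
$\left(g{\left(10 \right)} + 11\right)^{2} = \left(\left(10^{2} + 3 \cdot 10 + 3 \sqrt{10 \left(17 + 2 \cdot 10\right)} + 10 \sqrt{10 \left(17 + 2 \cdot 10\right)}\right) + 11\right)^{2} = \left(\left(100 + 30 + 3 \sqrt{10 \left(17 + 20\right)} + 10 \sqrt{10 \left(17 + 20\right)}\right) + 11\right)^{2} = \left(\left(100 + 30 + 3 \sqrt{10 \cdot 37} + 10 \sqrt{10 \cdot 37}\right) + 11\right)^{2} = \left(\left(100 + 30 + 3 \sqrt{370} + 10 \sqrt{370}\right) + 11\right)^{2} = \left(\left(130 + 13 \sqrt{370}\right) + 11\right)^{2} = \left(141 + 13 \sqrt{370}\right)^{2}$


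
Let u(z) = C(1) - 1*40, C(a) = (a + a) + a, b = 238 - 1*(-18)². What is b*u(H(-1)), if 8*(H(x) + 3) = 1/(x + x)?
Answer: 3182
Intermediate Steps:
H(x) = -3 + 1/(16*x) (H(x) = -3 + 1/(8*(x + x)) = -3 + 1/(8*((2*x))) = -3 + (1/(2*x))/8 = -3 + 1/(16*x))
b = -86 (b = 238 - 1*324 = 238 - 324 = -86)
C(a) = 3*a (C(a) = 2*a + a = 3*a)
u(z) = -37 (u(z) = 3*1 - 1*40 = 3 - 40 = -37)
b*u(H(-1)) = -86*(-37) = 3182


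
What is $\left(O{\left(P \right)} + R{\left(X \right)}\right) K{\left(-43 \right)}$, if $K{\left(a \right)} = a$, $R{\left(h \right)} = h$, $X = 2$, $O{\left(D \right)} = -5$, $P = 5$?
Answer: $129$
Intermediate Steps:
$\left(O{\left(P \right)} + R{\left(X \right)}\right) K{\left(-43 \right)} = \left(-5 + 2\right) \left(-43\right) = \left(-3\right) \left(-43\right) = 129$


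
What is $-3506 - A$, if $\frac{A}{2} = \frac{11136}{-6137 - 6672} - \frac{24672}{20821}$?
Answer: $- \frac{933941066026}{266696189} \approx -3501.9$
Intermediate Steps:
$A = - \frac{1095772608}{266696189}$ ($A = 2 \left(\frac{11136}{-6137 - 6672} - \frac{24672}{20821}\right) = 2 \left(\frac{11136}{-12809} - \frac{24672}{20821}\right) = 2 \left(11136 \left(- \frac{1}{12809}\right) - \frac{24672}{20821}\right) = 2 \left(- \frac{11136}{12809} - \frac{24672}{20821}\right) = 2 \left(- \frac{547886304}{266696189}\right) = - \frac{1095772608}{266696189} \approx -4.1087$)
$-3506 - A = -3506 - - \frac{1095772608}{266696189} = -3506 + \frac{1095772608}{266696189} = - \frac{933941066026}{266696189}$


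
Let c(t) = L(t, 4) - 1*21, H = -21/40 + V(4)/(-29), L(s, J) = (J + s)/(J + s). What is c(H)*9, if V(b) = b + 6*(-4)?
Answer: -180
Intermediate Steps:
V(b) = -24 + b (V(b) = b - 24 = -24 + b)
L(s, J) = 1
H = 191/1160 (H = -21/40 + (-24 + 4)/(-29) = -21*1/40 - 20*(-1/29) = -21/40 + 20/29 = 191/1160 ≈ 0.16466)
c(t) = -20 (c(t) = 1 - 1*21 = 1 - 21 = -20)
c(H)*9 = -20*9 = -180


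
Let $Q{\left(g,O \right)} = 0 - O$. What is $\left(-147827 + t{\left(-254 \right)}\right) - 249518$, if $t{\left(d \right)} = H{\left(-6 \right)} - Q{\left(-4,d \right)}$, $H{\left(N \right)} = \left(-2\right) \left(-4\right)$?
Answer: $-397591$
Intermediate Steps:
$Q{\left(g,O \right)} = - O$
$H{\left(N \right)} = 8$
$t{\left(d \right)} = 8 + d$ ($t{\left(d \right)} = 8 - - d = 8 + d$)
$\left(-147827 + t{\left(-254 \right)}\right) - 249518 = \left(-147827 + \left(8 - 254\right)\right) - 249518 = \left(-147827 - 246\right) - 249518 = -148073 - 249518 = -397591$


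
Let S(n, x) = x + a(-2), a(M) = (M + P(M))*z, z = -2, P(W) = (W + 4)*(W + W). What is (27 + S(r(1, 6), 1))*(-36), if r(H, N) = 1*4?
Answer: -1728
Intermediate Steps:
P(W) = 2*W*(4 + W) (P(W) = (4 + W)*(2*W) = 2*W*(4 + W))
r(H, N) = 4
a(M) = -2*M - 4*M*(4 + M) (a(M) = (M + 2*M*(4 + M))*(-2) = -2*M - 4*M*(4 + M))
S(n, x) = 20 + x (S(n, x) = x + 2*(-2)*(-9 - 2*(-2)) = x + 2*(-2)*(-9 + 4) = x + 2*(-2)*(-5) = x + 20 = 20 + x)
(27 + S(r(1, 6), 1))*(-36) = (27 + (20 + 1))*(-36) = (27 + 21)*(-36) = 48*(-36) = -1728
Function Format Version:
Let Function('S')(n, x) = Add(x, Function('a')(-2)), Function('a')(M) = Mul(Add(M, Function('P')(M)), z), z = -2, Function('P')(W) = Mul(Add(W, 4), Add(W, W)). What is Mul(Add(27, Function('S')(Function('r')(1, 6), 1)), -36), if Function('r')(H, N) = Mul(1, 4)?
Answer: -1728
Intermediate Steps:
Function('P')(W) = Mul(2, W, Add(4, W)) (Function('P')(W) = Mul(Add(4, W), Mul(2, W)) = Mul(2, W, Add(4, W)))
Function('r')(H, N) = 4
Function('a')(M) = Add(Mul(-2, M), Mul(-4, M, Add(4, M))) (Function('a')(M) = Mul(Add(M, Mul(2, M, Add(4, M))), -2) = Add(Mul(-2, M), Mul(-4, M, Add(4, M))))
Function('S')(n, x) = Add(20, x) (Function('S')(n, x) = Add(x, Mul(2, -2, Add(-9, Mul(-2, -2)))) = Add(x, Mul(2, -2, Add(-9, 4))) = Add(x, Mul(2, -2, -5)) = Add(x, 20) = Add(20, x))
Mul(Add(27, Function('S')(Function('r')(1, 6), 1)), -36) = Mul(Add(27, Add(20, 1)), -36) = Mul(Add(27, 21), -36) = Mul(48, -36) = -1728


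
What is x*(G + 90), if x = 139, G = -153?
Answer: -8757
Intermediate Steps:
x*(G + 90) = 139*(-153 + 90) = 139*(-63) = -8757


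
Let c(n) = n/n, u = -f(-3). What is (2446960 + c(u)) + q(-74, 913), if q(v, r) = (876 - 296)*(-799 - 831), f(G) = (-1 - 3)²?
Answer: 1501561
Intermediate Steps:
f(G) = 16 (f(G) = (-4)² = 16)
u = -16 (u = -1*16 = -16)
q(v, r) = -945400 (q(v, r) = 580*(-1630) = -945400)
c(n) = 1
(2446960 + c(u)) + q(-74, 913) = (2446960 + 1) - 945400 = 2446961 - 945400 = 1501561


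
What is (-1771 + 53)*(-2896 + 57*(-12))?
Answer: 6150440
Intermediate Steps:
(-1771 + 53)*(-2896 + 57*(-12)) = -1718*(-2896 - 684) = -1718*(-3580) = 6150440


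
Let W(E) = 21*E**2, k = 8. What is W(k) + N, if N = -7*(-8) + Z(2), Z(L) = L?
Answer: 1402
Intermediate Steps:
N = 58 (N = -7*(-8) + 2 = 56 + 2 = 58)
W(k) + N = 21*8**2 + 58 = 21*64 + 58 = 1344 + 58 = 1402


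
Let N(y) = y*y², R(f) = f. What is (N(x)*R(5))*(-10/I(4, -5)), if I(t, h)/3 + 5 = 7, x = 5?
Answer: -3125/3 ≈ -1041.7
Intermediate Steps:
I(t, h) = 6 (I(t, h) = -15 + 3*7 = -15 + 21 = 6)
N(y) = y³
(N(x)*R(5))*(-10/I(4, -5)) = (5³*5)*(-10/6) = (125*5)*(-10*⅙) = 625*(-5/3) = -3125/3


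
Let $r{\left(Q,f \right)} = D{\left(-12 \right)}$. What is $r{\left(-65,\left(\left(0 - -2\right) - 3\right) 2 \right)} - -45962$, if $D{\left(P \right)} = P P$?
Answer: $46106$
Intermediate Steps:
$D{\left(P \right)} = P^{2}$
$r{\left(Q,f \right)} = 144$ ($r{\left(Q,f \right)} = \left(-12\right)^{2} = 144$)
$r{\left(-65,\left(\left(0 - -2\right) - 3\right) 2 \right)} - -45962 = 144 - -45962 = 144 + 45962 = 46106$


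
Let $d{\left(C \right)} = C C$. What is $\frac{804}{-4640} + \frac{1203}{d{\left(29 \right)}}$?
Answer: $\frac{42291}{33640} \approx 1.2572$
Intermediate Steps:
$d{\left(C \right)} = C^{2}$
$\frac{804}{-4640} + \frac{1203}{d{\left(29 \right)}} = \frac{804}{-4640} + \frac{1203}{29^{2}} = 804 \left(- \frac{1}{4640}\right) + \frac{1203}{841} = - \frac{201}{1160} + 1203 \cdot \frac{1}{841} = - \frac{201}{1160} + \frac{1203}{841} = \frac{42291}{33640}$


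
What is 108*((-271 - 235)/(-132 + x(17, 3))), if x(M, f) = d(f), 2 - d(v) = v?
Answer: 54648/133 ≈ 410.89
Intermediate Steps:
d(v) = 2 - v
x(M, f) = 2 - f
108*((-271 - 235)/(-132 + x(17, 3))) = 108*((-271 - 235)/(-132 + (2 - 1*3))) = 108*(-506/(-132 + (2 - 3))) = 108*(-506/(-132 - 1)) = 108*(-506/(-133)) = 108*(-506*(-1/133)) = 108*(506/133) = 54648/133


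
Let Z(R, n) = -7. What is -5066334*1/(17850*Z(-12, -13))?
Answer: 120627/2975 ≈ 40.547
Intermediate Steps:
-5066334*1/(17850*Z(-12, -13)) = -5066334/(-7*(-119)*(-150)) = -5066334/(833*(-150)) = -5066334/(-124950) = -5066334*(-1/124950) = 120627/2975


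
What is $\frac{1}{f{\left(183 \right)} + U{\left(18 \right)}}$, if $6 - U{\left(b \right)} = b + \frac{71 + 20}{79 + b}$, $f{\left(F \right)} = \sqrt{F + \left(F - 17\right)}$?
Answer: $\frac{121735}{1708716} + \frac{9409 \sqrt{349}}{1708716} \approx 0.17411$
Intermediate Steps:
$f{\left(F \right)} = \sqrt{-17 + 2 F}$ ($f{\left(F \right)} = \sqrt{F + \left(F - 17\right)} = \sqrt{F + \left(-17 + F\right)} = \sqrt{-17 + 2 F}$)
$U{\left(b \right)} = 6 - b - \frac{91}{79 + b}$ ($U{\left(b \right)} = 6 - \left(b + \frac{71 + 20}{79 + b}\right) = 6 - \left(b + \frac{91}{79 + b}\right) = 6 - b - \frac{91}{79 + b}$)
$\frac{1}{f{\left(183 \right)} + U{\left(18 \right)}} = \frac{1}{\sqrt{-17 + 2 \cdot 183} + \frac{383 - 18^{2} - 1314}{79 + 18}} = \frac{1}{\sqrt{-17 + 366} + \frac{383 - 324 - 1314}{97}} = \frac{1}{\sqrt{349} + \frac{383 - 324 - 1314}{97}} = \frac{1}{\sqrt{349} + \frac{1}{97} \left(-1255\right)} = \frac{1}{\sqrt{349} - \frac{1255}{97}} = \frac{1}{- \frac{1255}{97} + \sqrt{349}}$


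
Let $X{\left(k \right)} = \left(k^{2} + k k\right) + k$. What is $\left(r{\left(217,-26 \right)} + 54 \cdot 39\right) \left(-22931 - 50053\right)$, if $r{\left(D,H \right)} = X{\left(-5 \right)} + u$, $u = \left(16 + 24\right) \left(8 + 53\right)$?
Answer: $-335069544$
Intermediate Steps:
$u = 2440$ ($u = 40 \cdot 61 = 2440$)
$X{\left(k \right)} = k + 2 k^{2}$ ($X{\left(k \right)} = \left(k^{2} + k^{2}\right) + k = 2 k^{2} + k = k + 2 k^{2}$)
$r{\left(D,H \right)} = 2485$ ($r{\left(D,H \right)} = - 5 \left(1 + 2 \left(-5\right)\right) + 2440 = - 5 \left(1 - 10\right) + 2440 = \left(-5\right) \left(-9\right) + 2440 = 45 + 2440 = 2485$)
$\left(r{\left(217,-26 \right)} + 54 \cdot 39\right) \left(-22931 - 50053\right) = \left(2485 + 54 \cdot 39\right) \left(-22931 - 50053\right) = \left(2485 + 2106\right) \left(-72984\right) = 4591 \left(-72984\right) = -335069544$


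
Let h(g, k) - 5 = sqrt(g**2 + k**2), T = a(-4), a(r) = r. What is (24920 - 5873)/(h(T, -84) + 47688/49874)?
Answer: -1383285638581/85797851077 + 15792603396724*sqrt(442)/1458563468309 ≈ 211.51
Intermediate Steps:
T = -4
h(g, k) = 5 + sqrt(g**2 + k**2)
(24920 - 5873)/(h(T, -84) + 47688/49874) = (24920 - 5873)/((5 + sqrt((-4)**2 + (-84)**2)) + 47688/49874) = 19047/((5 + sqrt(16 + 7056)) + 47688*(1/49874)) = 19047/((5 + sqrt(7072)) + 23844/24937) = 19047/((5 + 4*sqrt(442)) + 23844/24937) = 19047/(148529/24937 + 4*sqrt(442))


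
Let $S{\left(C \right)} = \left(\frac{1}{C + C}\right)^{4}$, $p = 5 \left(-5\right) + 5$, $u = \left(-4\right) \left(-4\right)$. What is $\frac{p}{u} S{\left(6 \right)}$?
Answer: $- \frac{5}{82944} \approx -6.0282 \cdot 10^{-5}$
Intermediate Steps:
$u = 16$
$p = -20$ ($p = -25 + 5 = -20$)
$S{\left(C \right)} = \frac{1}{16 C^{4}}$ ($S{\left(C \right)} = \left(\frac{1}{2 C}\right)^{4} = \frac{1}{16 C^{4}}$)
$\frac{p}{u} S{\left(6 \right)} = - \frac{20}{16} \frac{1}{16 \cdot 1296} = \left(-20\right) \frac{1}{16} \cdot \frac{1}{16} \cdot \frac{1}{1296} = \left(- \frac{5}{4}\right) \frac{1}{20736} = - \frac{5}{82944}$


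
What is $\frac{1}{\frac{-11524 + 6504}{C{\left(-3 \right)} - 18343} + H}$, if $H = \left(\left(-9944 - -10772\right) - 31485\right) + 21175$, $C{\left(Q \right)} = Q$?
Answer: $- \frac{9173}{86975876} \approx -0.00010547$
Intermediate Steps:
$H = -9482$ ($H = \left(\left(-9944 + 10772\right) - 31485\right) + 21175 = \left(828 - 31485\right) + 21175 = -30657 + 21175 = -9482$)
$\frac{1}{\frac{-11524 + 6504}{C{\left(-3 \right)} - 18343} + H} = \frac{1}{\frac{-11524 + 6504}{-3 - 18343} - 9482} = \frac{1}{- \frac{5020}{-18346} - 9482} = \frac{1}{\left(-5020\right) \left(- \frac{1}{18346}\right) - 9482} = \frac{1}{\frac{2510}{9173} - 9482} = \frac{1}{- \frac{86975876}{9173}} = - \frac{9173}{86975876}$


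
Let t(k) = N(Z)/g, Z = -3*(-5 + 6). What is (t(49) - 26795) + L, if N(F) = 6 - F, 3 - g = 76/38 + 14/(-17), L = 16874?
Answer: -307398/31 ≈ -9916.1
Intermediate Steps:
g = 31/17 (g = 3 - (76/38 + 14/(-17)) = 3 - (76*(1/38) + 14*(-1/17)) = 3 - (2 - 14/17) = 3 - 1*20/17 = 3 - 20/17 = 31/17 ≈ 1.8235)
Z = -3 (Z = -3*1 = -3)
t(k) = 153/31 (t(k) = (6 - 1*(-3))/(31/17) = (6 + 3)*(17/31) = 9*(17/31) = 153/31)
(t(49) - 26795) + L = (153/31 - 26795) + 16874 = -830492/31 + 16874 = -307398/31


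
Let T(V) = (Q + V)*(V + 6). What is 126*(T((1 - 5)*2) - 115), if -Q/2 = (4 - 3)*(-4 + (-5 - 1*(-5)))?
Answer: -14490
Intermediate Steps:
Q = 8 (Q = -2*(4 - 3)*(-4 + (-5 - 1*(-5))) = -2*(-4 + (-5 + 5)) = -2*(-4 + 0) = -2*(-4) = 8)
T(V) = (6 + V)*(8 + V) (T(V) = (8 + V)*(V + 6) = (8 + V)*(6 + V) = (6 + V)*(8 + V))
126*(T((1 - 5)*2) - 115) = 126*((48 + ((1 - 5)*2)**2 + 14*((1 - 5)*2)) - 115) = 126*((48 + (-4*2)**2 + 14*(-4*2)) - 115) = 126*((48 + (-8)**2 + 14*(-8)) - 115) = 126*((48 + 64 - 112) - 115) = 126*(0 - 115) = 126*(-115) = -14490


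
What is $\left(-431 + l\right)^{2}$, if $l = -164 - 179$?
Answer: $599076$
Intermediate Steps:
$l = -343$ ($l = -164 - 179 = -343$)
$\left(-431 + l\right)^{2} = \left(-431 - 343\right)^{2} = \left(-774\right)^{2} = 599076$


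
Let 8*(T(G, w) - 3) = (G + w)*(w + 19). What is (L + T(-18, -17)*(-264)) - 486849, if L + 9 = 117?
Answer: -485223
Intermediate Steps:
L = 108 (L = -9 + 117 = 108)
T(G, w) = 3 + (19 + w)*(G + w)/8 (T(G, w) = 3 + ((G + w)*(w + 19))/8 = 3 + ((G + w)*(19 + w))/8 = 3 + ((19 + w)*(G + w))/8 = 3 + (19 + w)*(G + w)/8)
(L + T(-18, -17)*(-264)) - 486849 = (108 + (3 + (⅛)*(-17)² + (19/8)*(-18) + (19/8)*(-17) + (⅛)*(-18)*(-17))*(-264)) - 486849 = (108 + (3 + (⅛)*289 - 171/4 - 323/8 + 153/4)*(-264)) - 486849 = (108 + (3 + 289/8 - 171/4 - 323/8 + 153/4)*(-264)) - 486849 = (108 - 23/4*(-264)) - 486849 = (108 + 1518) - 486849 = 1626 - 486849 = -485223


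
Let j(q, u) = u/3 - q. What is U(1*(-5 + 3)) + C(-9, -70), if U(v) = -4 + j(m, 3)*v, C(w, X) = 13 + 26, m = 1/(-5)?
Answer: 163/5 ≈ 32.600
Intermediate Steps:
m = -⅕ ≈ -0.20000
j(q, u) = -q + u/3 (j(q, u) = u*(⅓) - q = u/3 - q = -q + u/3)
C(w, X) = 39
U(v) = -4 + 6*v/5 (U(v) = -4 + (-1*(-⅕) + (⅓)*3)*v = -4 + (⅕ + 1)*v = -4 + 6*v/5)
U(1*(-5 + 3)) + C(-9, -70) = (-4 + 6*(1*(-5 + 3))/5) + 39 = (-4 + 6*(1*(-2))/5) + 39 = (-4 + (6/5)*(-2)) + 39 = (-4 - 12/5) + 39 = -32/5 + 39 = 163/5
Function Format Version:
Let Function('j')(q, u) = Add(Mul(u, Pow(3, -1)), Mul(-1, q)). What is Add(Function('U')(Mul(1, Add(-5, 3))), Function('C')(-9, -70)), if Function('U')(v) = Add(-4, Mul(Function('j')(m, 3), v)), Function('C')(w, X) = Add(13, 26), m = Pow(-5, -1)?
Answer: Rational(163, 5) ≈ 32.600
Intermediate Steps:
m = Rational(-1, 5) ≈ -0.20000
Function('j')(q, u) = Add(Mul(-1, q), Mul(Rational(1, 3), u)) (Function('j')(q, u) = Add(Mul(u, Rational(1, 3)), Mul(-1, q)) = Add(Mul(Rational(1, 3), u), Mul(-1, q)) = Add(Mul(-1, q), Mul(Rational(1, 3), u)))
Function('C')(w, X) = 39
Function('U')(v) = Add(-4, Mul(Rational(6, 5), v)) (Function('U')(v) = Add(-4, Mul(Add(Mul(-1, Rational(-1, 5)), Mul(Rational(1, 3), 3)), v)) = Add(-4, Mul(Add(Rational(1, 5), 1), v)) = Add(-4, Mul(Rational(6, 5), v)))
Add(Function('U')(Mul(1, Add(-5, 3))), Function('C')(-9, -70)) = Add(Add(-4, Mul(Rational(6, 5), Mul(1, Add(-5, 3)))), 39) = Add(Add(-4, Mul(Rational(6, 5), Mul(1, -2))), 39) = Add(Add(-4, Mul(Rational(6, 5), -2)), 39) = Add(Add(-4, Rational(-12, 5)), 39) = Add(Rational(-32, 5), 39) = Rational(163, 5)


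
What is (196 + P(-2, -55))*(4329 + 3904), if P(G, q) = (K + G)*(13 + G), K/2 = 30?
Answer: 6866322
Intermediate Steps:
K = 60 (K = 2*30 = 60)
P(G, q) = (13 + G)*(60 + G) (P(G, q) = (60 + G)*(13 + G) = (13 + G)*(60 + G))
(196 + P(-2, -55))*(4329 + 3904) = (196 + (780 + (-2)² + 73*(-2)))*(4329 + 3904) = (196 + (780 + 4 - 146))*8233 = (196 + 638)*8233 = 834*8233 = 6866322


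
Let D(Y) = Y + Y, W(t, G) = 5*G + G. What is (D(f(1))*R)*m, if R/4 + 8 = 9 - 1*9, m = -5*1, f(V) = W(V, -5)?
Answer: -9600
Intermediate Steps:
W(t, G) = 6*G
f(V) = -30 (f(V) = 6*(-5) = -30)
m = -5
D(Y) = 2*Y
R = -32 (R = -32 + 4*(9 - 1*9) = -32 + 4*(9 - 9) = -32 + 4*0 = -32 + 0 = -32)
(D(f(1))*R)*m = ((2*(-30))*(-32))*(-5) = -60*(-32)*(-5) = 1920*(-5) = -9600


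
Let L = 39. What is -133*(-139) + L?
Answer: 18526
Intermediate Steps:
-133*(-139) + L = -133*(-139) + 39 = 18487 + 39 = 18526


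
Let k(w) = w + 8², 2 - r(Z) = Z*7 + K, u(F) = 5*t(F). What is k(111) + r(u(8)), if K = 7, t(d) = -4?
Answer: 310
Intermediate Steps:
u(F) = -20 (u(F) = 5*(-4) = -20)
r(Z) = -5 - 7*Z (r(Z) = 2 - (Z*7 + 7) = 2 - (7*Z + 7) = 2 - (7 + 7*Z) = 2 + (-7 - 7*Z) = -5 - 7*Z)
k(w) = 64 + w (k(w) = w + 64 = 64 + w)
k(111) + r(u(8)) = (64 + 111) + (-5 - 7*(-20)) = 175 + (-5 + 140) = 175 + 135 = 310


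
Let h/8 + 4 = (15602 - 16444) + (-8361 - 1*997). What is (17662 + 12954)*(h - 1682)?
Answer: -2550741424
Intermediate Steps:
h = -81632 (h = -32 + 8*((15602 - 16444) + (-8361 - 1*997)) = -32 + 8*(-842 + (-8361 - 997)) = -32 + 8*(-842 - 9358) = -32 + 8*(-10200) = -32 - 81600 = -81632)
(17662 + 12954)*(h - 1682) = (17662 + 12954)*(-81632 - 1682) = 30616*(-83314) = -2550741424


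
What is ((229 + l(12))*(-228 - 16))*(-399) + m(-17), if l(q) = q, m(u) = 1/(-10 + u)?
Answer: 633495491/27 ≈ 2.3463e+7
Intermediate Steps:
((229 + l(12))*(-228 - 16))*(-399) + m(-17) = ((229 + 12)*(-228 - 16))*(-399) + 1/(-10 - 17) = (241*(-244))*(-399) + 1/(-27) = -58804*(-399) - 1/27 = 23462796 - 1/27 = 633495491/27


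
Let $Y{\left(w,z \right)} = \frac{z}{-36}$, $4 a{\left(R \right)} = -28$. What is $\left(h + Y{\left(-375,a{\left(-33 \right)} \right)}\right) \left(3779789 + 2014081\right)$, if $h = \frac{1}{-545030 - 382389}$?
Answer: $\frac{6268867878565}{5564514} \approx 1.1266 \cdot 10^{6}$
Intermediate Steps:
$a{\left(R \right)} = -7$ ($a{\left(R \right)} = \frac{1}{4} \left(-28\right) = -7$)
$Y{\left(w,z \right)} = - \frac{z}{36}$
$h = - \frac{1}{927419}$ ($h = \frac{1}{-927419} = - \frac{1}{927419} \approx -1.0783 \cdot 10^{-6}$)
$\left(h + Y{\left(-375,a{\left(-33 \right)} \right)}\right) \left(3779789 + 2014081\right) = \left(- \frac{1}{927419} - - \frac{7}{36}\right) \left(3779789 + 2014081\right) = \left(- \frac{1}{927419} + \frac{7}{36}\right) 5793870 = \frac{6491897}{33387084} \cdot 5793870 = \frac{6268867878565}{5564514}$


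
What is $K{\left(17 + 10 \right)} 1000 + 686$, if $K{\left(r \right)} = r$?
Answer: $27686$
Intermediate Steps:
$K{\left(17 + 10 \right)} 1000 + 686 = \left(17 + 10\right) 1000 + 686 = 27 \cdot 1000 + 686 = 27000 + 686 = 27686$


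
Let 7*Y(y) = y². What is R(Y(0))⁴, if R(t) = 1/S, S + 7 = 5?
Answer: 1/16 ≈ 0.062500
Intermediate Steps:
S = -2 (S = -7 + 5 = -2)
Y(y) = y²/7
R(t) = -½ (R(t) = 1/(-2) = -½)
R(Y(0))⁴ = (-½)⁴ = 1/16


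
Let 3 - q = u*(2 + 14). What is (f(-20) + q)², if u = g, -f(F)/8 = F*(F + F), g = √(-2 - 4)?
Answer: 40920073 + 204704*I*√6 ≈ 4.092e+7 + 5.0142e+5*I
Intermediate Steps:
g = I*√6 (g = √(-6) = I*√6 ≈ 2.4495*I)
f(F) = -16*F² (f(F) = -8*F*(F + F) = -8*F*2*F = -16*F²)
u = I*√6 ≈ 2.4495*I
q = 3 - 16*I*√6 (q = 3 - I*√6*(2 + 14) = 3 - I*√6*16 = 3 - 16*I*√6 ≈ 3.0 - 39.192*I)
(f(-20) + q)² = (-16*(-20)² + (3 - 16*I*√6))² = (-16*400 + (3 - 16*I*√6))² = (-6400 + (3 - 16*I*√6))² = (-6397 - 16*I*√6)²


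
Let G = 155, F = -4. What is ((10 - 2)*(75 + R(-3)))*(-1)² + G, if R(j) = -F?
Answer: 787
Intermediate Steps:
R(j) = 4 (R(j) = -1*(-4) = 4)
((10 - 2)*(75 + R(-3)))*(-1)² + G = ((10 - 2)*(75 + 4))*(-1)² + 155 = (8*79)*1 + 155 = 632*1 + 155 = 632 + 155 = 787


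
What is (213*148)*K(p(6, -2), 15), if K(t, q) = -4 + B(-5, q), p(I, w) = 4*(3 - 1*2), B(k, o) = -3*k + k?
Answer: 189144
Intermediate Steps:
B(k, o) = -2*k
p(I, w) = 4 (p(I, w) = 4*(3 - 2) = 4*1 = 4)
K(t, q) = 6 (K(t, q) = -4 - 2*(-5) = -4 + 10 = 6)
(213*148)*K(p(6, -2), 15) = (213*148)*6 = 31524*6 = 189144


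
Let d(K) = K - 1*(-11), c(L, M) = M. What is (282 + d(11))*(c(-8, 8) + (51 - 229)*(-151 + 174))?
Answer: -1242144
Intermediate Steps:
d(K) = 11 + K (d(K) = K + 11 = 11 + K)
(282 + d(11))*(c(-8, 8) + (51 - 229)*(-151 + 174)) = (282 + (11 + 11))*(8 + (51 - 229)*(-151 + 174)) = (282 + 22)*(8 - 178*23) = 304*(8 - 4094) = 304*(-4086) = -1242144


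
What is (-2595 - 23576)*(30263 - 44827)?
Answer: 381154444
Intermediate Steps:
(-2595 - 23576)*(30263 - 44827) = -26171*(-14564) = 381154444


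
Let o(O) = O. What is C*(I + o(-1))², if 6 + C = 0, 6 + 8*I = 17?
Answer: -27/32 ≈ -0.84375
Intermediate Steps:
I = 11/8 (I = -¾ + (⅛)*17 = -¾ + 17/8 = 11/8 ≈ 1.3750)
C = -6 (C = -6 + 0 = -6)
C*(I + o(-1))² = -6*(11/8 - 1)² = -6*(3/8)² = -6*9/64 = -27/32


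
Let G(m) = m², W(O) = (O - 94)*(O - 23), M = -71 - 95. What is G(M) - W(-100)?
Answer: 3694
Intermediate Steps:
M = -166
W(O) = (-94 + O)*(-23 + O)
G(M) - W(-100) = (-166)² - (2162 + (-100)² - 117*(-100)) = 27556 - (2162 + 10000 + 11700) = 27556 - 1*23862 = 27556 - 23862 = 3694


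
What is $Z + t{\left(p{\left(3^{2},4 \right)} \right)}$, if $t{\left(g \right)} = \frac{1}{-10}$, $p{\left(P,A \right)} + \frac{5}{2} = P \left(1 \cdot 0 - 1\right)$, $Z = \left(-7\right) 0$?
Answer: $- \frac{1}{10} \approx -0.1$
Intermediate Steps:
$Z = 0$
$p{\left(P,A \right)} = - \frac{5}{2} - P$ ($p{\left(P,A \right)} = - \frac{5}{2} + P \left(1 \cdot 0 - 1\right) = - \frac{5}{2} + P \left(0 - 1\right) = - \frac{5}{2} + P \left(-1\right) = - \frac{5}{2} - P$)
$t{\left(g \right)} = - \frac{1}{10}$
$Z + t{\left(p{\left(3^{2},4 \right)} \right)} = 0 - \frac{1}{10} = - \frac{1}{10}$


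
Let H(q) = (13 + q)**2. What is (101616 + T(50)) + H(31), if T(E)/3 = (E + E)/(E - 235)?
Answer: 3831364/37 ≈ 1.0355e+5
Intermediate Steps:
T(E) = 6*E/(-235 + E) (T(E) = 3*((E + E)/(E - 235)) = 3*((2*E)/(-235 + E)) = 3*(2*E/(-235 + E)) = 6*E/(-235 + E))
(101616 + T(50)) + H(31) = (101616 + 6*50/(-235 + 50)) + (13 + 31)**2 = (101616 + 6*50/(-185)) + 44**2 = (101616 + 6*50*(-1/185)) + 1936 = (101616 - 60/37) + 1936 = 3759732/37 + 1936 = 3831364/37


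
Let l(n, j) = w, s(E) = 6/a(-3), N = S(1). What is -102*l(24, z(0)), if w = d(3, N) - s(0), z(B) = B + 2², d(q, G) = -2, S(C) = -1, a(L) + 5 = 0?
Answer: 408/5 ≈ 81.600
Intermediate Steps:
a(L) = -5 (a(L) = -5 + 0 = -5)
N = -1
s(E) = -6/5 (s(E) = 6/(-5) = 6*(-⅕) = -6/5)
z(B) = 4 + B (z(B) = B + 4 = 4 + B)
w = -⅘ (w = -2 - 1*(-6/5) = -2 + 6/5 = -⅘ ≈ -0.80000)
l(n, j) = -⅘
-102*l(24, z(0)) = -102*(-⅘) = 408/5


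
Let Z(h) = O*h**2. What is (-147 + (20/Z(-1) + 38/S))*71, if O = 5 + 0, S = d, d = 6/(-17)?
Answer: -53392/3 ≈ -17797.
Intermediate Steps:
d = -6/17 (d = 6*(-1/17) = -6/17 ≈ -0.35294)
S = -6/17 ≈ -0.35294
O = 5
Z(h) = 5*h**2
(-147 + (20/Z(-1) + 38/S))*71 = (-147 + (20/((5*(-1)**2)) + 38/(-6/17)))*71 = (-147 + (20/((5*1)) + 38*(-17/6)))*71 = (-147 + (20/5 - 323/3))*71 = (-147 + (20*(1/5) - 323/3))*71 = (-147 + (4 - 323/3))*71 = (-147 - 311/3)*71 = -752/3*71 = -53392/3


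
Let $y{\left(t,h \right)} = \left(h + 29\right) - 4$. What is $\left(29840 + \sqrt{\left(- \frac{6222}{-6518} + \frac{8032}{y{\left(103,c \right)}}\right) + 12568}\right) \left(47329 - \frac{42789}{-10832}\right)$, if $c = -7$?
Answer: $\frac{956205114205}{677} + \frac{512710517 \sqrt{1244117224109}}{105904464} \approx 1.4178 \cdot 10^{9}$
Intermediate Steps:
$y{\left(t,h \right)} = 25 + h$ ($y{\left(t,h \right)} = \left(29 + h\right) - 4 = 25 + h$)
$\left(29840 + \sqrt{\left(- \frac{6222}{-6518} + \frac{8032}{y{\left(103,c \right)}}\right) + 12568}\right) \left(47329 - \frac{42789}{-10832}\right) = \left(29840 + \sqrt{\left(- \frac{6222}{-6518} + \frac{8032}{25 - 7}\right) + 12568}\right) \left(47329 - \frac{42789}{-10832}\right) = \left(29840 + \sqrt{\left(\left(-6222\right) \left(- \frac{1}{6518}\right) + \frac{8032}{18}\right) + 12568}\right) \left(47329 - - \frac{42789}{10832}\right) = \left(29840 + \sqrt{\left(\frac{3111}{3259} + 8032 \cdot \frac{1}{18}\right) + 12568}\right) \left(47329 + \frac{42789}{10832}\right) = \left(29840 + \sqrt{\left(\frac{3111}{3259} + \frac{4016}{9}\right) + 12568}\right) \frac{512710517}{10832} = \left(29840 + \sqrt{\frac{13116143}{29331} + 12568}\right) \frac{512710517}{10832} = \left(29840 + \sqrt{\frac{381748151}{29331}}\right) \frac{512710517}{10832} = \left(29840 + \frac{\sqrt{1244117224109}}{9777}\right) \frac{512710517}{10832} = \frac{956205114205}{677} + \frac{512710517 \sqrt{1244117224109}}{105904464}$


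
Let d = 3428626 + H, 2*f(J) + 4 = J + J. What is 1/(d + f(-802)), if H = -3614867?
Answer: -1/187045 ≈ -5.3463e-6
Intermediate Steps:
f(J) = -2 + J (f(J) = -2 + (J + J)/2 = -2 + (2*J)/2 = -2 + J)
d = -186241 (d = 3428626 - 3614867 = -186241)
1/(d + f(-802)) = 1/(-186241 + (-2 - 802)) = 1/(-186241 - 804) = 1/(-187045) = -1/187045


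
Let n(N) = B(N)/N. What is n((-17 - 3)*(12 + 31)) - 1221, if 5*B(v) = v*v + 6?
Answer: -2994953/2150 ≈ -1393.0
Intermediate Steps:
B(v) = 6/5 + v²/5 (B(v) = (v*v + 6)/5 = (v² + 6)/5 = (6 + v²)/5 = 6/5 + v²/5)
n(N) = (6/5 + N²/5)/N
n((-17 - 3)*(12 + 31)) - 1221 = (6 + ((-17 - 3)*(12 + 31))²)/(5*(((-17 - 3)*(12 + 31)))) - 1221 = (6 + (-20*43)²)/(5*((-20*43))) - 1221 = (⅕)*(6 + (-860)²)/(-860) - 1221 = (⅕)*(-1/860)*(6 + 739600) - 1221 = (⅕)*(-1/860)*739606 - 1221 = -369803/2150 - 1221 = -2994953/2150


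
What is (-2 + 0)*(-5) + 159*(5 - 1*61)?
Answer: -8894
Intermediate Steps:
(-2 + 0)*(-5) + 159*(5 - 1*61) = -2*(-5) + 159*(5 - 61) = 10 + 159*(-56) = 10 - 8904 = -8894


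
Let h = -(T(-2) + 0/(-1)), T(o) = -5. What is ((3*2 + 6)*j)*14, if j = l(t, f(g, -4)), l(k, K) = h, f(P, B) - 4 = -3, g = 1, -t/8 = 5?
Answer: 840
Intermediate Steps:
t = -40 (t = -8*5 = -40)
f(P, B) = 1 (f(P, B) = 4 - 3 = 1)
h = 5 (h = -(-5 + 0/(-1)) = -(-5 + 0*(-1)) = -(-5 + 0) = -1*(-5) = 5)
l(k, K) = 5
j = 5
((3*2 + 6)*j)*14 = ((3*2 + 6)*5)*14 = ((6 + 6)*5)*14 = (12*5)*14 = 60*14 = 840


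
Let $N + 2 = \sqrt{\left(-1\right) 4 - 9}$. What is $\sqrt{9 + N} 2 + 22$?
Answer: $22 + 2 \sqrt{7 + i \sqrt{13}} \approx 27.454 + 1.3221 i$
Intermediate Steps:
$N = -2 + i \sqrt{13}$ ($N = -2 + \sqrt{\left(-1\right) 4 - 9} = -2 + \sqrt{-4 - 9} = -2 + \sqrt{-13} = -2 + i \sqrt{13} \approx -2.0 + 3.6056 i$)
$\sqrt{9 + N} 2 + 22 = \sqrt{9 - \left(2 - i \sqrt{13}\right)} 2 + 22 = \sqrt{7 + i \sqrt{13}} \cdot 2 + 22 = 2 \sqrt{7 + i \sqrt{13}} + 22 = 22 + 2 \sqrt{7 + i \sqrt{13}}$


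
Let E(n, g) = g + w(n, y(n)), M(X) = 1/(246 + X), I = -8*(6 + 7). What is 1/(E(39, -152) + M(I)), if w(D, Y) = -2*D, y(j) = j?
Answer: -142/32659 ≈ -0.0043480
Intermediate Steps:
I = -104 (I = -8*13 = -104)
E(n, g) = g - 2*n
1/(E(39, -152) + M(I)) = 1/((-152 - 2*39) + 1/(246 - 104)) = 1/((-152 - 78) + 1/142) = 1/(-230 + 1/142) = 1/(-32659/142) = -142/32659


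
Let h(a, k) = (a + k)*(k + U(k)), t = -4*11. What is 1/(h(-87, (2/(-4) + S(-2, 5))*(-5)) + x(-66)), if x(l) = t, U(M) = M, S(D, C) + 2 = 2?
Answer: -2/933 ≈ -0.0021436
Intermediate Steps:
S(D, C) = 0 (S(D, C) = -2 + 2 = 0)
t = -44
x(l) = -44
h(a, k) = 2*k*(a + k) (h(a, k) = (a + k)*(k + k) = (a + k)*(2*k) = 2*k*(a + k))
1/(h(-87, (2/(-4) + S(-2, 5))*(-5)) + x(-66)) = 1/(2*((2/(-4) + 0)*(-5))*(-87 + (2/(-4) + 0)*(-5)) - 44) = 1/(2*((2*(-1/4) + 0)*(-5))*(-87 + (2*(-1/4) + 0)*(-5)) - 44) = 1/(2*((-1/2 + 0)*(-5))*(-87 + (-1/2 + 0)*(-5)) - 44) = 1/(2*(-1/2*(-5))*(-87 - 1/2*(-5)) - 44) = 1/(2*(5/2)*(-87 + 5/2) - 44) = 1/(2*(5/2)*(-169/2) - 44) = 1/(-845/2 - 44) = 1/(-933/2) = -2/933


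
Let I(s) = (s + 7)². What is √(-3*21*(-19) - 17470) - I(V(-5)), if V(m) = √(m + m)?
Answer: -(7 + I*√10)² + I*√16273 ≈ -39.0 + 83.294*I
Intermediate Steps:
V(m) = √2*√m (V(m) = √(2*m) = √2*√m)
I(s) = (7 + s)²
√(-3*21*(-19) - 17470) - I(V(-5)) = √(-3*21*(-19) - 17470) - (7 + √2*√(-5))² = √(-63*(-19) - 17470) - (7 + √2*(I*√5))² = √(1197 - 17470) - (7 + I*√10)² = √(-16273) - (7 + I*√10)² = I*√16273 - (7 + I*√10)² = -(7 + I*√10)² + I*√16273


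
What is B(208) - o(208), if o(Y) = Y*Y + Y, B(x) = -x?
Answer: -43680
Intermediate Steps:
o(Y) = Y + Y² (o(Y) = Y² + Y = Y + Y²)
B(208) - o(208) = -1*208 - 208*(1 + 208) = -208 - 208*209 = -208 - 1*43472 = -208 - 43472 = -43680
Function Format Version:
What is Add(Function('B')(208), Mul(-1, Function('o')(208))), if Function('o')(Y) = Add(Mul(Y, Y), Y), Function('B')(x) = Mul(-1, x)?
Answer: -43680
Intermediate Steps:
Function('o')(Y) = Add(Y, Pow(Y, 2)) (Function('o')(Y) = Add(Pow(Y, 2), Y) = Add(Y, Pow(Y, 2)))
Add(Function('B')(208), Mul(-1, Function('o')(208))) = Add(Mul(-1, 208), Mul(-1, Mul(208, Add(1, 208)))) = Add(-208, Mul(-1, Mul(208, 209))) = Add(-208, Mul(-1, 43472)) = Add(-208, -43472) = -43680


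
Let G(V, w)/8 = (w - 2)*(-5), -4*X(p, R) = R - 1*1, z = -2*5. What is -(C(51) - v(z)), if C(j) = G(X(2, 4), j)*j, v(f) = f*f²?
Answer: 98960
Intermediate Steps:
z = -10
X(p, R) = ¼ - R/4 (X(p, R) = -(R - 1*1)/4 = -(R - 1)/4 = -(-1 + R)/4 = ¼ - R/4)
G(V, w) = 80 - 40*w (G(V, w) = 8*((w - 2)*(-5)) = 8*((-2 + w)*(-5)) = 8*(10 - 5*w) = 80 - 40*w)
v(f) = f³
C(j) = j*(80 - 40*j) (C(j) = (80 - 40*j)*j = j*(80 - 40*j))
-(C(51) - v(z)) = -(40*51*(2 - 1*51) - 1*(-10)³) = -(40*51*(2 - 51) - 1*(-1000)) = -(40*51*(-49) + 1000) = -(-99960 + 1000) = -1*(-98960) = 98960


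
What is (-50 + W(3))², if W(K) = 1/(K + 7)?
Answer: 249001/100 ≈ 2490.0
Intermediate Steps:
W(K) = 1/(7 + K)
(-50 + W(3))² = (-50 + 1/(7 + 3))² = (-50 + 1/10)² = (-50 + ⅒)² = (-499/10)² = 249001/100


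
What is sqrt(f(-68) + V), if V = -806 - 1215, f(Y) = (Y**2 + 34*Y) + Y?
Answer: sqrt(223) ≈ 14.933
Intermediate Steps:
f(Y) = Y**2 + 35*Y
V = -2021
sqrt(f(-68) + V) = sqrt(-68*(35 - 68) - 2021) = sqrt(-68*(-33) - 2021) = sqrt(2244 - 2021) = sqrt(223)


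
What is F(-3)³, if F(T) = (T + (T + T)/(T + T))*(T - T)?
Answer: 0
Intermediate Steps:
F(T) = 0 (F(T) = (T + (2*T)/((2*T)))*0 = (T + (2*T)*(1/(2*T)))*0 = (T + 1)*0 = (1 + T)*0 = 0)
F(-3)³ = 0³ = 0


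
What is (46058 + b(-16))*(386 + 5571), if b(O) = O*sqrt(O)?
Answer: 274367506 - 381248*I ≈ 2.7437e+8 - 3.8125e+5*I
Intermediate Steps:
b(O) = O**(3/2)
(46058 + b(-16))*(386 + 5571) = (46058 + (-16)**(3/2))*(386 + 5571) = (46058 - 64*I)*5957 = 274367506 - 381248*I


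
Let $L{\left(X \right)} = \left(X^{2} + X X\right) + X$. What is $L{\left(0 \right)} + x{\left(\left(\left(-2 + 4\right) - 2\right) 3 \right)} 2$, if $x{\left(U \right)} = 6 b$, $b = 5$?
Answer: $60$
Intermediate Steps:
$L{\left(X \right)} = X + 2 X^{2}$ ($L{\left(X \right)} = \left(X^{2} + X^{2}\right) + X = 2 X^{2} + X = X + 2 X^{2}$)
$x{\left(U \right)} = 30$ ($x{\left(U \right)} = 6 \cdot 5 = 30$)
$L{\left(0 \right)} + x{\left(\left(\left(-2 + 4\right) - 2\right) 3 \right)} 2 = 0 \left(1 + 2 \cdot 0\right) + 30 \cdot 2 = 0 \left(1 + 0\right) + 60 = 0 \cdot 1 + 60 = 0 + 60 = 60$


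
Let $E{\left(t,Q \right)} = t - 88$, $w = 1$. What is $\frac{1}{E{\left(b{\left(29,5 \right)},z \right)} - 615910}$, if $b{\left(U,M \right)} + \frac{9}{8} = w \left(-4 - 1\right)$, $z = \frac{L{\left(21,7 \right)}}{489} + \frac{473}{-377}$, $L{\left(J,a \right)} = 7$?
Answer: $- \frac{8}{4928033} \approx -1.6234 \cdot 10^{-6}$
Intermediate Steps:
$z = - \frac{228658}{184353}$ ($z = \frac{7}{489} + \frac{473}{-377} = 7 \cdot \frac{1}{489} + 473 \left(- \frac{1}{377}\right) = \frac{7}{489} - \frac{473}{377} = - \frac{228658}{184353} \approx -1.2403$)
$b{\left(U,M \right)} = - \frac{49}{8}$ ($b{\left(U,M \right)} = - \frac{9}{8} + 1 \left(-4 - 1\right) = - \frac{9}{8} + 1 \left(-5\right) = - \frac{9}{8} - 5 = - \frac{49}{8}$)
$E{\left(t,Q \right)} = -88 + t$
$\frac{1}{E{\left(b{\left(29,5 \right)},z \right)} - 615910} = \frac{1}{\left(-88 - \frac{49}{8}\right) - 615910} = \frac{1}{- \frac{753}{8} - 615910} = \frac{1}{- \frac{4928033}{8}} = - \frac{8}{4928033}$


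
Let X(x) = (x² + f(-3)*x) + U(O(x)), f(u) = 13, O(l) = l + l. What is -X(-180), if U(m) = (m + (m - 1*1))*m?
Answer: -289620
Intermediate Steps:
O(l) = 2*l
U(m) = m*(-1 + 2*m) (U(m) = (m + (m - 1))*m = (m + (-1 + m))*m = (-1 + 2*m)*m = m*(-1 + 2*m))
X(x) = x² + 13*x + 2*x*(-1 + 4*x) (X(x) = (x² + 13*x) + (2*x)*(-1 + 2*(2*x)) = (x² + 13*x) + (2*x)*(-1 + 4*x) = (x² + 13*x) + 2*x*(-1 + 4*x) = x² + 13*x + 2*x*(-1 + 4*x))
-X(-180) = -(-180)*(11 + 9*(-180)) = -(-180)*(11 - 1620) = -(-180)*(-1609) = -1*289620 = -289620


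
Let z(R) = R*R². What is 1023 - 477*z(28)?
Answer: -10470081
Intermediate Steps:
z(R) = R³
1023 - 477*z(28) = 1023 - 477*28³ = 1023 - 477*21952 = 1023 - 10471104 = -10470081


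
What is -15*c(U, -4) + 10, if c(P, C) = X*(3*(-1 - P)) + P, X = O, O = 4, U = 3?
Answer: 685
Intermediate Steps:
X = 4
c(P, C) = -12 - 11*P (c(P, C) = 4*(3*(-1 - P)) + P = 4*(-3 - 3*P) + P = (-12 - 12*P) + P = -12 - 11*P)
-15*c(U, -4) + 10 = -15*(-12 - 11*3) + 10 = -15*(-12 - 33) + 10 = -15*(-45) + 10 = 675 + 10 = 685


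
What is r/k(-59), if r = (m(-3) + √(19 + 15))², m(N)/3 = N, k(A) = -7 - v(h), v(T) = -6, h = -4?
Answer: -115 + 18*√34 ≈ -10.043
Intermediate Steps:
k(A) = -1 (k(A) = -7 - 1*(-6) = -7 + 6 = -1)
m(N) = 3*N
r = (-9 + √34)² (r = (3*(-3) + √(19 + 15))² = (-9 + √34)² ≈ 10.043)
r/k(-59) = (9 - √34)²/(-1) = (9 - √34)²*(-1) = -(9 - √34)²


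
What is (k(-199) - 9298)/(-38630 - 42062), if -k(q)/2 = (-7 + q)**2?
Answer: 47085/40346 ≈ 1.1670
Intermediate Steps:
k(q) = -2*(-7 + q)**2
(k(-199) - 9298)/(-38630 - 42062) = (-2*(-7 - 199)**2 - 9298)/(-38630 - 42062) = (-2*(-206)**2 - 9298)/(-80692) = (-2*42436 - 9298)*(-1/80692) = (-84872 - 9298)*(-1/80692) = -94170*(-1/80692) = 47085/40346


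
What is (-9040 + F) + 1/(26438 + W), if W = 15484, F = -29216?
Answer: -1603768031/41922 ≈ -38256.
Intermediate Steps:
(-9040 + F) + 1/(26438 + W) = (-9040 - 29216) + 1/(26438 + 15484) = -38256 + 1/41922 = -1603768031/41922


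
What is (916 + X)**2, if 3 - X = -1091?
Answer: 4040100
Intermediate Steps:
X = 1094 (X = 3 - 1*(-1091) = 3 + 1091 = 1094)
(916 + X)**2 = (916 + 1094)**2 = 2010**2 = 4040100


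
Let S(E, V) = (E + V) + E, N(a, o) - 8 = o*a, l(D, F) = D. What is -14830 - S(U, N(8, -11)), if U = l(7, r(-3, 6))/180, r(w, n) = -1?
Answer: -1327507/90 ≈ -14750.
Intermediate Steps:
N(a, o) = 8 + a*o (N(a, o) = 8 + o*a = 8 + a*o)
U = 7/180 ≈ 0.038889
S(E, V) = V + 2*E
-14830 - S(U, N(8, -11)) = -14830 - ((8 + 8*(-11)) + 2*(7/180)) = -14830 - ((8 - 88) + 7/90) = -14830 - (-80 + 7/90) = -14830 - 1*(-7193/90) = -14830 + 7193/90 = -1327507/90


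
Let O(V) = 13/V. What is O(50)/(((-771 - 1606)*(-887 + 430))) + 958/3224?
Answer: 13008321253/43777446700 ≈ 0.29715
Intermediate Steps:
O(50)/(((-771 - 1606)*(-887 + 430))) + 958/3224 = (13/50)/(((-771 - 1606)*(-887 + 430))) + 958/3224 = (13*(1/50))/((-2377*(-457))) + 958*(1/3224) = (13/50)/1086289 + 479/1612 = (13/50)*(1/1086289) + 479/1612 = 13/54314450 + 479/1612 = 13008321253/43777446700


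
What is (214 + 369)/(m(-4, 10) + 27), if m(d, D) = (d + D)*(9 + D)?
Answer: 583/141 ≈ 4.1348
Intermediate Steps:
m(d, D) = (9 + D)*(D + d) (m(d, D) = (D + d)*(9 + D) = (9 + D)*(D + d))
(214 + 369)/(m(-4, 10) + 27) = (214 + 369)/((10² + 9*10 + 9*(-4) + 10*(-4)) + 27) = 583/((100 + 90 - 36 - 40) + 27) = 583/(114 + 27) = 583/141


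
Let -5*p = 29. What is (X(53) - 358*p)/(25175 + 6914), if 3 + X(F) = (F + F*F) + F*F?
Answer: 38722/160445 ≈ 0.24134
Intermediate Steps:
p = -29/5 (p = -⅕*29 = -29/5 ≈ -5.8000)
X(F) = -3 + F + 2*F² (X(F) = -3 + ((F + F*F) + F*F) = -3 + ((F + F²) + F²) = -3 + (F + 2*F²) = -3 + F + 2*F²)
(X(53) - 358*p)/(25175 + 6914) = ((-3 + 53 + 2*53²) - 358*(-29/5))/(25175 + 6914) = ((-3 + 53 + 2*2809) + 10382/5)/32089 = ((-3 + 53 + 5618) + 10382/5)*(1/32089) = (5668 + 10382/5)*(1/32089) = (38722/5)*(1/32089) = 38722/160445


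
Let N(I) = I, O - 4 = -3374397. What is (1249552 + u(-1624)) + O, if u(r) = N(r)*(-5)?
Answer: -2116721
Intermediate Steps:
O = -3374393 (O = 4 - 3374397 = -3374393)
u(r) = -5*r (u(r) = r*(-5) = -5*r)
(1249552 + u(-1624)) + O = (1249552 - 5*(-1624)) - 3374393 = (1249552 + 8120) - 3374393 = 1257672 - 3374393 = -2116721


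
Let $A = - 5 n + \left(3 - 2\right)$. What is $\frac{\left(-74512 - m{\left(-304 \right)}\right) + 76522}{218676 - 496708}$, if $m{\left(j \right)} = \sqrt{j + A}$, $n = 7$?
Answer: $- \frac{1005}{139016} + \frac{13 i \sqrt{2}}{278032} \approx -0.0072294 + 6.6125 \cdot 10^{-5} i$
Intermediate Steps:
$A = -34$ ($A = \left(-5\right) 7 + \left(3 - 2\right) = -35 + \left(3 - 2\right) = -35 + 1 = -34$)
$m{\left(j \right)} = \sqrt{-34 + j}$ ($m{\left(j \right)} = \sqrt{j - 34} = \sqrt{-34 + j}$)
$\frac{\left(-74512 - m{\left(-304 \right)}\right) + 76522}{218676 - 496708} = \frac{\left(-74512 - \sqrt{-34 - 304}\right) + 76522}{218676 - 496708} = \frac{\left(-74512 - \sqrt{-338}\right) + 76522}{-278032} = \left(\left(-74512 - 13 i \sqrt{2}\right) + 76522\right) \left(- \frac{1}{278032}\right) = \left(2010 - 13 i \sqrt{2}\right) \left(- \frac{1}{278032}\right) = - \frac{1005}{139016} + \frac{13 i \sqrt{2}}{278032}$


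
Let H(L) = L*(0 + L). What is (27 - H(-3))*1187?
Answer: 21366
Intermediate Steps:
H(L) = L**2 (H(L) = L*L = L**2)
(27 - H(-3))*1187 = (27 - 1*(-3)**2)*1187 = (27 - 1*9)*1187 = (27 - 9)*1187 = 18*1187 = 21366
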